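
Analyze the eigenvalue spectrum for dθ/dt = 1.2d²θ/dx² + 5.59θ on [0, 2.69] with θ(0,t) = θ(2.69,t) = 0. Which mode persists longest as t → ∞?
Eigenvalues: λₙ = 1.2n²π²/2.69² - 5.59.
First three modes:
  n=1: λ₁ = 1.2π²/2.69² - 5.59 ≈ -3.953
  n=2: λ₂ = 4.8π²/2.69² - 5.59 ≈ 0.957
  n=3: λ₃ = 10.8π²/2.69² - 5.59 ≈ 9.141
Since 1.2π²/2.69² ≈ 1.637 < 5.59, λ₁ < 0.
The n=1 mode grows fastest (−λₙ is largest for n=1) → dominates.
Asymptotic: θ ~ c₁ sin(πx/2.69) e^{3.953t} (exponential growth at rate −λ₁ ≈ 3.953).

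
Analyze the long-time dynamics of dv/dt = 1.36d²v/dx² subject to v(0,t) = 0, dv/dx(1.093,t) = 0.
Long-time behavior: v → 0. Heat escapes through the Dirichlet boundary.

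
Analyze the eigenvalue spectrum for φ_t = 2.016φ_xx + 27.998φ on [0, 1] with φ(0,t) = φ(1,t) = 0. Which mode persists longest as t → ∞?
Eigenvalues: λₙ = 2.016n²π²/1² - 27.998.
First three modes:
  n=1: λ₁ = 2.016π² - 27.998 ≈ -8.101
  n=2: λ₂ = 8.064π² - 27.998 ≈ 51.59
  n=3: λ₃ = 18.144π² - 27.998 ≈ 151.076
Since 2.016π² ≈ 19.897 < 27.998, λ₁ < 0.
The n=1 mode grows fastest (−λₙ is largest for n=1) → dominates.
Asymptotic: φ ~ c₁ sin(πx/1) e^{8.101t} (exponential growth at rate −λ₁ ≈ 8.101).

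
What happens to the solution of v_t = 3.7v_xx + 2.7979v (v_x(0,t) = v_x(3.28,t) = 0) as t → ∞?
v grows unboundedly. With Neumann BCs the constant mode has diffusion eigenvalue 0, so any r > 0 makes it grow like e^(2.7979t); solution grows exponentially.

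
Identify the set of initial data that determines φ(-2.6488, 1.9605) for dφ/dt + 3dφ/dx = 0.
A single point: x = -8.5303. The characteristic through (-2.6488, 1.9605) is x - 3t = const, so x = -2.6488 - 3·1.9605 = -8.5303.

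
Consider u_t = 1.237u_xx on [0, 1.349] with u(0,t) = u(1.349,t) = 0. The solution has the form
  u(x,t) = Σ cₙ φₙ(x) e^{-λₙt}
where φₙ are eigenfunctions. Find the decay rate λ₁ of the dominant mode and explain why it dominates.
Eigenvalues: λₙ = 1.237n²π²/1.349².
First three modes:
  n=1: λ₁ = 1.237π²/1.349² ≈ 6.709
  n=2: λ₂ = 4.948π²/1.349² ≈ 26.835 (4× faster decay)
  n=3: λ₃ = 11.133π²/1.349² ≈ 60.379 (9× faster decay)
As t → ∞, higher modes decay exponentially faster. The n=1 mode dominates: u ~ c₁ sin(πx/1.349) e^{-λ₁t}.
Decay rate: λ₁ = 1.237π²/1.349² ≈ 6.709.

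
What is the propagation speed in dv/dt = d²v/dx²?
Infinite. The heat equation is parabolic, not hyperbolic, so disturbances propagate instantly.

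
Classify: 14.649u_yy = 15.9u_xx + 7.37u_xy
Rewriting in standard form: -15.9u_xx - 7.37u_xy + 14.649u_yy = 0. Hyperbolic (discriminant = 985.9933).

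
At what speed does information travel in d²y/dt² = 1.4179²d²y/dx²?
Speed = 1.4179. Information travels along characteristics x = x₀ ± 1.4179t.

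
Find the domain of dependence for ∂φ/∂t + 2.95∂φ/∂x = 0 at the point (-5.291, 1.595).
A single point: x = -9.99625. The characteristic through (-5.291, 1.595) is x - 2.95t = const, so x = -5.291 - 2.95·1.595 = -9.99625.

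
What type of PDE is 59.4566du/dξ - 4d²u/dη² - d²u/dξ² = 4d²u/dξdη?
Rewriting in standard form: -d²u/dξ² - 4d²u/dξdη - 4d²u/dη² + 59.4566du/dξ = 0. With A = -1, B = -4, C = -4, the discriminant is 0. This is a parabolic PDE.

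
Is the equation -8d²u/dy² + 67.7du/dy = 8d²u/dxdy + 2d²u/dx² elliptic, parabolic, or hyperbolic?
Rewriting in standard form: -2d²u/dx² - 8d²u/dxdy - 8d²u/dy² + 67.7du/dy = 0. Computing B² - 4AC with A = -2, B = -8, C = -8: discriminant = 0 (zero). Answer: parabolic.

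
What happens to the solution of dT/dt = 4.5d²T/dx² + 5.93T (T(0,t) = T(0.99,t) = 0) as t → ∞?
T → 0. Diffusion dominates reaction (r=5.93 < κπ²/L²≈45.31); solution decays.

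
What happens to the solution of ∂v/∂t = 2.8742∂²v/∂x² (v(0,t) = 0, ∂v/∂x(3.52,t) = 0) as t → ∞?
v → 0. Heat escapes through the Dirichlet boundary.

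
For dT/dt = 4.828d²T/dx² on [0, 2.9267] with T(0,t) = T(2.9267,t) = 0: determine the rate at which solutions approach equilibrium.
Eigenvalues: λₙ = 4.828n²π²/2.9267².
First three modes:
  n=1: λ₁ = 4.828π²/2.9267² ≈ 5.563
  n=2: λ₂ = 19.312π²/2.9267² ≈ 22.252 (4× faster decay)
  n=3: λ₃ = 43.452π²/2.9267² ≈ 50.067 (9× faster decay)
As t → ∞, higher modes decay exponentially faster. The n=1 mode dominates: T ~ c₁ sin(πx/2.9267) e^{-λ₁t}.
Decay rate: λ₁ = 4.828π²/2.9267² ≈ 5.563.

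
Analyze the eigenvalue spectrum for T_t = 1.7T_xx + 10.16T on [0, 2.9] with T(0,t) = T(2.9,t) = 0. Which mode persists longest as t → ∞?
Eigenvalues: λₙ = 1.7n²π²/2.9² - 10.16.
First three modes:
  n=1: λ₁ = 1.7π²/2.9² - 10.16 ≈ -8.165
  n=2: λ₂ = 6.8π²/2.9² - 10.16 ≈ -2.18
  n=3: λ₃ = 15.3π²/2.9² - 10.16 ≈ 7.795
Since 1.7π²/2.9² ≈ 1.995 < 10.16, λ₁ < 0.
The n=1 mode grows fastest (−λₙ is largest for n=1) → dominates.
Asymptotic: T ~ c₁ sin(πx/2.9) e^{8.165t} (exponential growth at rate −λ₁ ≈ 8.165).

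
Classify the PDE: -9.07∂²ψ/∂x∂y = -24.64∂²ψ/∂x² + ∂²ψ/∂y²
Rewriting in standard form: 24.64∂²ψ/∂x² - 9.07∂²ψ/∂x∂y - ∂²ψ/∂y² = 0. A = 24.64, B = -9.07, C = -1. Discriminant B² - 4AC = 180.8249. Since 180.8249 > 0, hyperbolic.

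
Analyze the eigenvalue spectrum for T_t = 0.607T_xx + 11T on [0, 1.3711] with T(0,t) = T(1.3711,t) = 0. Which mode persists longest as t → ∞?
Eigenvalues: λₙ = 0.607n²π²/1.3711² - 11.
First three modes:
  n=1: λ₁ = 0.607π²/1.3711² - 11 ≈ -7.813
  n=2: λ₂ = 2.428π²/1.3711² - 11 ≈ 1.747
  n=3: λ₃ = 5.463π²/1.3711² - 11 ≈ 17.681
Since 0.607π²/1.3711² ≈ 3.187 < 11, λ₁ < 0.
The n=1 mode grows fastest (−λₙ is largest for n=1) → dominates.
Asymptotic: T ~ c₁ sin(πx/1.3711) e^{7.813t} (exponential growth at rate −λ₁ ≈ 7.813).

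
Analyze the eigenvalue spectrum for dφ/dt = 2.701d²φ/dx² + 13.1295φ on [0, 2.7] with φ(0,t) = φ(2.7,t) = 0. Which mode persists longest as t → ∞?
Eigenvalues: λₙ = 2.701n²π²/2.7² - 13.1295.
First three modes:
  n=1: λ₁ = 2.701π²/2.7² - 13.1295 ≈ -9.473
  n=2: λ₂ = 10.804π²/2.7² - 13.1295 ≈ 1.498
  n=3: λ₃ = 24.309π²/2.7² - 13.1295 ≈ 19.781
Since 2.701π²/2.7² ≈ 3.657 < 13.1295, λ₁ < 0.
The n=1 mode grows fastest (−λₙ is largest for n=1) → dominates.
Asymptotic: φ ~ c₁ sin(πx/2.7) e^{9.473t} (exponential growth at rate −λ₁ ≈ 9.473).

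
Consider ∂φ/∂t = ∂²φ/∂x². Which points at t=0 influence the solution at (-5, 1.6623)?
The entire real line. The heat equation has infinite propagation speed: any initial disturbance instantly affects all points (though exponentially small far away).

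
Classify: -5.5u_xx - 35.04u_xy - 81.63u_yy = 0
Elliptic (discriminant = -568.0584).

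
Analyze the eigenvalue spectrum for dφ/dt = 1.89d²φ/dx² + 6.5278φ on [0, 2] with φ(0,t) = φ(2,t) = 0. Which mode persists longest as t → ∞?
Eigenvalues: λₙ = 1.89n²π²/2² - 6.5278.
First three modes:
  n=1: λ₁ = 1.89π²/2² - 6.5278 ≈ -1.864
  n=2: λ₂ = 7.56π²/2² - 6.5278 ≈ 12.126
  n=3: λ₃ = 17.01π²/2² - 6.5278 ≈ 35.443
Since 1.89π²/2² ≈ 4.663 < 6.5278, λ₁ < 0.
The n=1 mode grows fastest (−λₙ is largest for n=1) → dominates.
Asymptotic: φ ~ c₁ sin(πx/2) e^{1.864t} (exponential growth at rate −λ₁ ≈ 1.864).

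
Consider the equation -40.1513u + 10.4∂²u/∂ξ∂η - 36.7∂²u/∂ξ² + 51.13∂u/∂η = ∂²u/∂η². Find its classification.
Rewriting in standard form: -36.7∂²u/∂ξ² + 10.4∂²u/∂ξ∂η - ∂²u/∂η² + 51.13∂u/∂η - 40.1513u = 0. Elliptic. (A = -36.7, B = 10.4, C = -1 gives B² - 4AC = -38.64.)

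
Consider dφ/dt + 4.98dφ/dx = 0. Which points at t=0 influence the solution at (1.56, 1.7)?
A single point: x = -6.906. The characteristic through (1.56, 1.7) is x - 4.98t = const, so x = 1.56 - 4.98·1.7 = -6.906.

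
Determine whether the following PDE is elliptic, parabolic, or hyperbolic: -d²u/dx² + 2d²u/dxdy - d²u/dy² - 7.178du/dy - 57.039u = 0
Coefficients: A = -1, B = 2, C = -1. B² - 4AC = 0, which is zero, so the equation is parabolic.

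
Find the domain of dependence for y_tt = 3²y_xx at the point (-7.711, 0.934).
Domain of dependence: [-10.513, -4.909]. Signals travel at speed 3, so data within |x - -7.711| ≤ 3·0.934 = 2.802 can reach the point.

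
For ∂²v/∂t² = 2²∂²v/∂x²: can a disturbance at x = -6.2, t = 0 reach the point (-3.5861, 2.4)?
Yes. The domain of dependence is [-8.3861, 1.2139], and -6.2 ∈ [-8.3861, 1.2139].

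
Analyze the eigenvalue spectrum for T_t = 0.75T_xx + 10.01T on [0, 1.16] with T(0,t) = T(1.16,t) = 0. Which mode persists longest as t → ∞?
Eigenvalues: λₙ = 0.75n²π²/1.16² - 10.01.
First three modes:
  n=1: λ₁ = 0.75π²/1.16² - 10.01 ≈ -4.509
  n=2: λ₂ = 3π²/1.16² - 10.01 ≈ 11.994
  n=3: λ₃ = 6.75π²/1.16² - 10.01 ≈ 39.499
Since 0.75π²/1.16² ≈ 5.501 < 10.01, λ₁ < 0.
The n=1 mode grows fastest (−λₙ is largest for n=1) → dominates.
Asymptotic: T ~ c₁ sin(πx/1.16) e^{4.509t} (exponential growth at rate −λ₁ ≈ 4.509).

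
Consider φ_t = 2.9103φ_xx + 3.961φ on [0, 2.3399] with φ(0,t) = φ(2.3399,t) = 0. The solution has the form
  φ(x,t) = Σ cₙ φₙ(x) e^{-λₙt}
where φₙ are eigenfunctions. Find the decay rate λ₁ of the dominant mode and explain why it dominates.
Eigenvalues: λₙ = 2.9103n²π²/2.3399² - 3.961.
First three modes:
  n=1: λ₁ = 2.9103π²/2.3399² - 3.961 ≈ 1.285
  n=2: λ₂ = 11.6412π²/2.3399² - 3.961 ≈ 17.024
  n=3: λ₃ = 26.1927π²/2.3399² - 3.961 ≈ 43.255
Since 2.9103π²/2.3399² ≈ 5.246 > 3.961, all λₙ > 0.
The n=1 mode decays slowest → dominates as t → ∞.
Asymptotic: φ ~ c₁ sin(πx/2.3399) e^{-λ₁t} with decay rate λ₁ ≈ 1.285.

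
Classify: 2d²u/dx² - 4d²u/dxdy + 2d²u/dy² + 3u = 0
Parabolic (discriminant = 0).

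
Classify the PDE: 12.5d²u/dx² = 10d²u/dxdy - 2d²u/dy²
Rewriting in standard form: 12.5d²u/dx² - 10d²u/dxdy + 2d²u/dy² = 0. A = 12.5, B = -10, C = 2. Discriminant B² - 4AC = 0. Since 0 = 0, parabolic.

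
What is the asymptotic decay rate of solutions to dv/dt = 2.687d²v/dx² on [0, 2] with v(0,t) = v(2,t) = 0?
Eigenvalues: λₙ = 2.687n²π²/2².
First three modes:
  n=1: λ₁ = 2.687π²/2² ≈ 6.63
  n=2: λ₂ = 10.748π²/2² ≈ 26.52 (4× faster decay)
  n=3: λ₃ = 24.183π²/2² ≈ 59.669 (9× faster decay)
As t → ∞, higher modes decay exponentially faster. The n=1 mode dominates: v ~ c₁ sin(πx/2) e^{-λ₁t}.
Decay rate: λ₁ = 2.687π²/2² ≈ 6.63.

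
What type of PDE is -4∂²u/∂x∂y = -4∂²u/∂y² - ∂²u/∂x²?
Rewriting in standard form: ∂²u/∂x² - 4∂²u/∂x∂y + 4∂²u/∂y² = 0. With A = 1, B = -4, C = 4, the discriminant is 0. This is a parabolic PDE.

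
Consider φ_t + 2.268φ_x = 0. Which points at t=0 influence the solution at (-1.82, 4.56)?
A single point: x = -12.16208. The characteristic through (-1.82, 4.56) is x - 2.268t = const, so x = -1.82 - 2.268·4.56 = -12.16208.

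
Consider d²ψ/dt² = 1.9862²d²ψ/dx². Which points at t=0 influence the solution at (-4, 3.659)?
Domain of dependence: [-11.2675058, 3.2675058]. Signals travel at speed 1.9862, so data within |x - -4| ≤ 1.9862·3.659 = 7.2675058 can reach the point.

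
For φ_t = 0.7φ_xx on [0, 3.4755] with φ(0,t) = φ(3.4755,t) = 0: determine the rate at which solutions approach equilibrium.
Eigenvalues: λₙ = 0.7n²π²/3.4755².
First three modes:
  n=1: λ₁ = 0.7π²/3.4755² ≈ 0.572
  n=2: λ₂ = 2.8π²/3.4755² ≈ 2.288 (4× faster decay)
  n=3: λ₃ = 6.3π²/3.4755² ≈ 5.148 (9× faster decay)
As t → ∞, higher modes decay exponentially faster. The n=1 mode dominates: φ ~ c₁ sin(πx/3.4755) e^{-λ₁t}.
Decay rate: λ₁ = 0.7π²/3.4755² ≈ 0.572.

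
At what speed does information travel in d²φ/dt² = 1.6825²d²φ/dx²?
Speed = 1.6825. Information travels along characteristics x = x₀ ± 1.6825t.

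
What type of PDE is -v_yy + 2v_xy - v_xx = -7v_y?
Rewriting in standard form: -v_xx + 2v_xy - v_yy + 7v_y = 0. With A = -1, B = 2, C = -1, the discriminant is 0. This is a parabolic PDE.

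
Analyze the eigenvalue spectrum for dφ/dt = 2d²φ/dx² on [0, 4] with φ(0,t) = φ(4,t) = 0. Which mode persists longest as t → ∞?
Eigenvalues: λₙ = 2n²π²/4².
First three modes:
  n=1: λ₁ = 2π²/4² ≈ 1.234
  n=2: λ₂ = 8π²/4² ≈ 4.935 (4× faster decay)
  n=3: λ₃ = 18π²/4² ≈ 11.103 (9× faster decay)
As t → ∞, higher modes decay exponentially faster. The n=1 mode dominates: φ ~ c₁ sin(πx/4) e^{-λ₁t}.
Decay rate: λ₁ = 2π²/4² ≈ 1.234.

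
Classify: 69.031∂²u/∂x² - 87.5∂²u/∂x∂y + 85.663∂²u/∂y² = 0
Elliptic (discriminant = -15997.360212).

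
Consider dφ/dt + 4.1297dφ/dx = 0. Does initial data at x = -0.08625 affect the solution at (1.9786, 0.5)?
Yes. The characteristic through (1.9786, 0.5) passes through x = -0.08625.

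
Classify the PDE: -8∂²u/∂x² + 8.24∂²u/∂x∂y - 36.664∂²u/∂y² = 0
A = -8, B = 8.24, C = -36.664. Discriminant B² - 4AC = -1105.3504. Since -1105.3504 < 0, elliptic.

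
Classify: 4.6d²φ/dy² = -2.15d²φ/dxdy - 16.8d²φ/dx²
Rewriting in standard form: 16.8d²φ/dx² + 2.15d²φ/dxdy + 4.6d²φ/dy² = 0. Elliptic (discriminant = -304.4975).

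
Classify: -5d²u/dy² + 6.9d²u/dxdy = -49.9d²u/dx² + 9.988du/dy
Rewriting in standard form: 49.9d²u/dx² + 6.9d²u/dxdy - 5d²u/dy² - 9.988du/dy = 0. Hyperbolic (discriminant = 1045.61).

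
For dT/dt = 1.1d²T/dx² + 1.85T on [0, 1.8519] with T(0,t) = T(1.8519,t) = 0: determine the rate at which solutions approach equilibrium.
Eigenvalues: λₙ = 1.1n²π²/1.8519² - 1.85.
First three modes:
  n=1: λ₁ = 1.1π²/1.8519² - 1.85 ≈ 1.316
  n=2: λ₂ = 4.4π²/1.8519² - 1.85 ≈ 10.812
  n=3: λ₃ = 9.9π²/1.8519² - 1.85 ≈ 26.64
Since 1.1π²/1.8519² ≈ 3.166 > 1.85, all λₙ > 0.
The n=1 mode decays slowest → dominates as t → ∞.
Asymptotic: T ~ c₁ sin(πx/1.8519) e^{-λ₁t} with decay rate λ₁ ≈ 1.316.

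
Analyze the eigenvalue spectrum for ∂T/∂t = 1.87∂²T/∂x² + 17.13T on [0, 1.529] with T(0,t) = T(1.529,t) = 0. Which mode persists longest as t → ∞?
Eigenvalues: λₙ = 1.87n²π²/1.529² - 17.13.
First three modes:
  n=1: λ₁ = 1.87π²/1.529² - 17.13 ≈ -9.235
  n=2: λ₂ = 7.48π²/1.529² - 17.13 ≈ 14.448
  n=3: λ₃ = 16.83π²/1.529² - 17.13 ≈ 53.921
Since 1.87π²/1.529² ≈ 7.895 < 17.13, λ₁ < 0.
The n=1 mode grows fastest (−λₙ is largest for n=1) → dominates.
Asymptotic: T ~ c₁ sin(πx/1.529) e^{9.235t} (exponential growth at rate −λ₁ ≈ 9.235).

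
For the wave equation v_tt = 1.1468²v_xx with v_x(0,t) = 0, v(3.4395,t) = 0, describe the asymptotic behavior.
v oscillates (no decay). Energy is conserved; the solution oscillates indefinitely as standing waves.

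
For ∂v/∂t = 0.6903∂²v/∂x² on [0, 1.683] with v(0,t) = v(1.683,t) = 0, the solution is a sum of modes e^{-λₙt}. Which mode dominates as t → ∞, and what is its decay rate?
Eigenvalues: λₙ = 0.6903n²π²/1.683².
First three modes:
  n=1: λ₁ = 0.6903π²/1.683² ≈ 2.405
  n=2: λ₂ = 2.7612π²/1.683² ≈ 9.621 (4× faster decay)
  n=3: λ₃ = 6.2127π²/1.683² ≈ 21.648 (9× faster decay)
As t → ∞, higher modes decay exponentially faster. The n=1 mode dominates: v ~ c₁ sin(πx/1.683) e^{-λ₁t}.
Decay rate: λ₁ = 0.6903π²/1.683² ≈ 2.405.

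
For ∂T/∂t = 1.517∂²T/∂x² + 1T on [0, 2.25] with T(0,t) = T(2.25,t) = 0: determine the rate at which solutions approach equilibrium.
Eigenvalues: λₙ = 1.517n²π²/2.25² - 1.
First three modes:
  n=1: λ₁ = 1.517π²/2.25² - 1 ≈ 1.957
  n=2: λ₂ = 6.068π²/2.25² - 1 ≈ 10.83
  n=3: λ₃ = 13.653π²/2.25² - 1 ≈ 25.617
Since 1.517π²/2.25² ≈ 2.957 > 1, all λₙ > 0.
The n=1 mode decays slowest → dominates as t → ∞.
Asymptotic: T ~ c₁ sin(πx/2.25) e^{-λ₁t} with decay rate λ₁ ≈ 1.957.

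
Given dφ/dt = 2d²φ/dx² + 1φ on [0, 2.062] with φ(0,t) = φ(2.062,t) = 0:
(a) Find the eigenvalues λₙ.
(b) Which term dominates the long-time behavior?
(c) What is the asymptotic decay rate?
Eigenvalues: λₙ = 2n²π²/2.062² - 1.
First three modes:
  n=1: λ₁ = 2π²/2.062² - 1 ≈ 3.643
  n=2: λ₂ = 8π²/2.062² - 1 ≈ 17.57
  n=3: λ₃ = 18π²/2.062² - 1 ≈ 40.783
Since 2π²/2.062² ≈ 4.643 > 1, all λₙ > 0.
The n=1 mode decays slowest → dominates as t → ∞.
Asymptotic: φ ~ c₁ sin(πx/2.062) e^{-λ₁t} with decay rate λ₁ ≈ 3.643.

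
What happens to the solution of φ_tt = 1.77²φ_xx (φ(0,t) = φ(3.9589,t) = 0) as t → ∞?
φ oscillates (no decay). Energy is conserved; the solution oscillates indefinitely as standing waves.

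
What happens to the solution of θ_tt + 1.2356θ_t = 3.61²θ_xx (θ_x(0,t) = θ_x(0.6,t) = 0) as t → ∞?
θ → constant (steady state). Damping (γ=1.2356) dissipates the nonconstant modes; with Neumann BCs the spatial average obeys M''+γM'=0 and tends to a finite limit.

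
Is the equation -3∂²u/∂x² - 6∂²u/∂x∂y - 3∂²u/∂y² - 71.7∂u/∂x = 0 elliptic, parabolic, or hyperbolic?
Computing B² - 4AC with A = -3, B = -6, C = -3: discriminant = 0 (zero). Answer: parabolic.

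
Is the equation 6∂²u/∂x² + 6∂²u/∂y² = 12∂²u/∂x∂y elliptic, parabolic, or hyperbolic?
Rewriting in standard form: 6∂²u/∂x² - 12∂²u/∂x∂y + 6∂²u/∂y² = 0. Computing B² - 4AC with A = 6, B = -12, C = 6: discriminant = 0 (zero). Answer: parabolic.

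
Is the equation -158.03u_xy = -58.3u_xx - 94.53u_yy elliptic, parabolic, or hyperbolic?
Rewriting in standard form: 58.3u_xx - 158.03u_xy + 94.53u_yy = 0. Computing B² - 4AC with A = 58.3, B = -158.03, C = 94.53: discriminant = 2929.0849 (positive). Answer: hyperbolic.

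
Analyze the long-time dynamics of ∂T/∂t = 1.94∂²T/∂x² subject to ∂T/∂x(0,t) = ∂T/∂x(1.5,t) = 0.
Long-time behavior: T → constant (steady state). Heat is conserved (no flux at boundaries); solution approaches the spatial average.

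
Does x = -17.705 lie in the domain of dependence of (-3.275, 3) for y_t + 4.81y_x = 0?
Yes. The characteristic through (-3.275, 3) passes through x = -17.705.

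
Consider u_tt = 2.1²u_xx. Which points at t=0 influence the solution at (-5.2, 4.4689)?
Domain of dependence: [-14.58469, 4.18469]. Signals travel at speed 2.1, so data within |x - -5.2| ≤ 2.1·4.4689 = 9.38469 can reach the point.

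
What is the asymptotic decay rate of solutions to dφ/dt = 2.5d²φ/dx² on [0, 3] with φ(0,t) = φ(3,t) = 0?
Eigenvalues: λₙ = 2.5n²π²/3².
First three modes:
  n=1: λ₁ = 2.5π²/3² ≈ 2.742
  n=2: λ₂ = 10π²/3² ≈ 10.966 (4× faster decay)
  n=3: λ₃ = 22.5π²/3² ≈ 24.674 (9× faster decay)
As t → ∞, higher modes decay exponentially faster. The n=1 mode dominates: φ ~ c₁ sin(πx/3) e^{-λ₁t}.
Decay rate: λ₁ = 2.5π²/3² ≈ 2.742.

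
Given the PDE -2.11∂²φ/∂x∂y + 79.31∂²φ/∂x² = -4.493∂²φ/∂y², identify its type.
Rewriting in standard form: 79.31∂²φ/∂x² - 2.11∂²φ/∂x∂y + 4.493∂²φ/∂y² = 0. The second-order coefficients are A = 79.31, B = -2.11, C = 4.493. Since B² - 4AC = -1420.90722 < 0, this is an elliptic PDE.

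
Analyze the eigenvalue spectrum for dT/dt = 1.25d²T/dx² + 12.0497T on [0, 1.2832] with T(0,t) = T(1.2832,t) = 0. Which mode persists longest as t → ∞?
Eigenvalues: λₙ = 1.25n²π²/1.2832² - 12.0497.
First three modes:
  n=1: λ₁ = 1.25π²/1.2832² - 12.0497 ≈ -4.557
  n=2: λ₂ = 5π²/1.2832² - 12.0497 ≈ 17.92
  n=3: λ₃ = 11.25π²/1.2832² - 12.0497 ≈ 55.382
Since 1.25π²/1.2832² ≈ 7.492 < 12.0497, λ₁ < 0.
The n=1 mode grows fastest (−λₙ is largest for n=1) → dominates.
Asymptotic: T ~ c₁ sin(πx/1.2832) e^{4.557t} (exponential growth at rate −λ₁ ≈ 4.557).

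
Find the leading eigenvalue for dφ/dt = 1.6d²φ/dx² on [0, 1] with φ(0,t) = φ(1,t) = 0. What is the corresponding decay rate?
Eigenvalues: λₙ = 1.6n²π².
First three modes:
  n=1: λ₁ = 1.6π² ≈ 15.791
  n=2: λ₂ = 6.4π² ≈ 63.165 (4× faster decay)
  n=3: λ₃ = 14.4π² ≈ 142.122 (9× faster decay)
As t → ∞, higher modes decay exponentially faster. The n=1 mode dominates: φ ~ c₁ sin(πx) e^{-λ₁t}.
Decay rate: λ₁ = 1.6π² ≈ 15.791.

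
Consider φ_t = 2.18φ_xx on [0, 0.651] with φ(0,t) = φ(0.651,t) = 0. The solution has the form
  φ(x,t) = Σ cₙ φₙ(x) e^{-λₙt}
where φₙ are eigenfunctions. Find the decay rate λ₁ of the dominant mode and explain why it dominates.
Eigenvalues: λₙ = 2.18n²π²/0.651².
First three modes:
  n=1: λ₁ = 2.18π²/0.651² ≈ 50.768
  n=2: λ₂ = 8.72π²/0.651² ≈ 203.074 (4× faster decay)
  n=3: λ₃ = 19.62π²/0.651² ≈ 456.916 (9× faster decay)
As t → ∞, higher modes decay exponentially faster. The n=1 mode dominates: φ ~ c₁ sin(πx/0.651) e^{-λ₁t}.
Decay rate: λ₁ = 2.18π²/0.651² ≈ 50.768.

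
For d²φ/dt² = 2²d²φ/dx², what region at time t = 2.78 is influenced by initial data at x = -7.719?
Domain of influence: [-13.279, -2.159]. Data at x = -7.719 spreads outward at speed 2.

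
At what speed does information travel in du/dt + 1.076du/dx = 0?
Speed = 1.076. Information travels along x - 1.076t = const (rightward).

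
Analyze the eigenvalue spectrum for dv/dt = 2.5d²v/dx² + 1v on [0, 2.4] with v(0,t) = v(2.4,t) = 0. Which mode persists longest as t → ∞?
Eigenvalues: λₙ = 2.5n²π²/2.4² - 1.
First three modes:
  n=1: λ₁ = 2.5π²/2.4² - 1 ≈ 3.284
  n=2: λ₂ = 10π²/2.4² - 1 ≈ 16.135
  n=3: λ₃ = 22.5π²/2.4² - 1 ≈ 37.553
Since 2.5π²/2.4² ≈ 4.284 > 1, all λₙ > 0.
The n=1 mode decays slowest → dominates as t → ∞.
Asymptotic: v ~ c₁ sin(πx/2.4) e^{-λ₁t} with decay rate λ₁ ≈ 3.284.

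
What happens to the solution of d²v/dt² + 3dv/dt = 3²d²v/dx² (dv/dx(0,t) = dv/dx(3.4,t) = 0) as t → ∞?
v → constant (steady state). Damping (γ=3) dissipates the nonconstant modes; with Neumann BCs the spatial average obeys M''+γM'=0 and tends to a finite limit.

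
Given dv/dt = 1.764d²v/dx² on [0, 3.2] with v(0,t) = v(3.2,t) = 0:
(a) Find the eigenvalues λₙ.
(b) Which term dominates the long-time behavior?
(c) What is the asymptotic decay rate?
Eigenvalues: λₙ = 1.764n²π²/3.2².
First three modes:
  n=1: λ₁ = 1.764π²/3.2² ≈ 1.7
  n=2: λ₂ = 7.056π²/3.2² ≈ 6.801 (4× faster decay)
  n=3: λ₃ = 15.876π²/3.2² ≈ 15.302 (9× faster decay)
As t → ∞, higher modes decay exponentially faster. The n=1 mode dominates: v ~ c₁ sin(πx/3.2) e^{-λ₁t}.
Decay rate: λ₁ = 1.764π²/3.2² ≈ 1.7.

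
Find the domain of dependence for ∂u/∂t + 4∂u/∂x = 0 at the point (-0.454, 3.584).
A single point: x = -14.79. The characteristic through (-0.454, 3.584) is x - 4t = const, so x = -0.454 - 4·3.584 = -14.79.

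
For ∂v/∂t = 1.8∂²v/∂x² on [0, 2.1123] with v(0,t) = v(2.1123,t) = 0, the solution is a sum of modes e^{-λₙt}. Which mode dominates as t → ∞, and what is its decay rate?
Eigenvalues: λₙ = 1.8n²π²/2.1123².
First three modes:
  n=1: λ₁ = 1.8π²/2.1123² ≈ 3.982
  n=2: λ₂ = 7.2π²/2.1123² ≈ 15.927 (4× faster decay)
  n=3: λ₃ = 16.2π²/2.1123² ≈ 35.835 (9× faster decay)
As t → ∞, higher modes decay exponentially faster. The n=1 mode dominates: v ~ c₁ sin(πx/2.1123) e^{-λ₁t}.
Decay rate: λ₁ = 1.8π²/2.1123² ≈ 3.982.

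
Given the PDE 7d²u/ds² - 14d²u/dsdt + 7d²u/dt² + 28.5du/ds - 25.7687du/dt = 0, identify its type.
The second-order coefficients are A = 7, B = -14, C = 7. Since B² - 4AC = 0 = 0, this is a parabolic PDE.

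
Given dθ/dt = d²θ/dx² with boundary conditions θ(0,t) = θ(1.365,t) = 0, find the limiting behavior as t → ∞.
θ → 0. Heat diffuses out through both boundaries.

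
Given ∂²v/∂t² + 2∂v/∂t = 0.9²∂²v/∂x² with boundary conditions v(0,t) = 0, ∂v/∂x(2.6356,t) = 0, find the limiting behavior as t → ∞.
v → 0. Damping (γ=2) dissipates energy; oscillations decay exponentially.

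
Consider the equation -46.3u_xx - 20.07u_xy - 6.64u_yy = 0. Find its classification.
Elliptic. (A = -46.3, B = -20.07, C = -6.64 gives B² - 4AC = -826.9231.)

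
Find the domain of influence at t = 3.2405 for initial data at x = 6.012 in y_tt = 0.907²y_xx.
Domain of influence: [3.0728665, 8.9511335]. Data at x = 6.012 spreads outward at speed 0.907.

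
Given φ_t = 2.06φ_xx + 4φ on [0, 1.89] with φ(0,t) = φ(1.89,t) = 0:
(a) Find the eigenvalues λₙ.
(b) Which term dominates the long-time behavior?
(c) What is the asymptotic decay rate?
Eigenvalues: λₙ = 2.06n²π²/1.89² - 4.
First three modes:
  n=1: λ₁ = 2.06π²/1.89² - 4 ≈ 1.692
  n=2: λ₂ = 8.24π²/1.89² - 4 ≈ 18.767
  n=3: λ₃ = 18.54π²/1.89² - 4 ≈ 47.225
Since 2.06π²/1.89² ≈ 5.692 > 4, all λₙ > 0.
The n=1 mode decays slowest → dominates as t → ∞.
Asymptotic: φ ~ c₁ sin(πx/1.89) e^{-λ₁t} with decay rate λ₁ ≈ 1.692.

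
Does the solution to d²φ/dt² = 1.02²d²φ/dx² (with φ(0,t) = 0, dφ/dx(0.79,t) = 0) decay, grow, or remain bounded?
φ oscillates (no decay). Energy is conserved; the solution oscillates indefinitely as standing waves.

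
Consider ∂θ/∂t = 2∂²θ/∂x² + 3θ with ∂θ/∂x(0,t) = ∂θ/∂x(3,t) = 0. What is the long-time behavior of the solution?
As t → ∞, θ grows unboundedly. With Neumann BCs the constant mode has diffusion eigenvalue 0, so any r > 0 makes it grow like e^(3t); solution grows exponentially.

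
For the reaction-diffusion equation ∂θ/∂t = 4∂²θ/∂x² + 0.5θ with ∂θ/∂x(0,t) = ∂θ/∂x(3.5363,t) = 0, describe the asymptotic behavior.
θ grows unboundedly. With Neumann BCs the constant mode has diffusion eigenvalue 0, so any r > 0 makes it grow like e^(0.5t); solution grows exponentially.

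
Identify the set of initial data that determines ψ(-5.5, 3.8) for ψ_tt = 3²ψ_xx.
Domain of dependence: [-16.9, 5.9]. Signals travel at speed 3, so data within |x - -5.5| ≤ 3·3.8 = 11.4 can reach the point.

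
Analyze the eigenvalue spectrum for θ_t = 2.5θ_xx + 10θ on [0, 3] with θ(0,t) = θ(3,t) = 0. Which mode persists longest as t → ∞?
Eigenvalues: λₙ = 2.5n²π²/3² - 10.
First three modes:
  n=1: λ₁ = 2.5π²/3² - 10 ≈ -7.258
  n=2: λ₂ = 10π²/3² - 10 ≈ 0.966
  n=3: λ₃ = 22.5π²/3² - 10 ≈ 14.674
Since 2.5π²/3² ≈ 2.742 < 10, λ₁ < 0.
The n=1 mode grows fastest (−λₙ is largest for n=1) → dominates.
Asymptotic: θ ~ c₁ sin(πx/3) e^{7.258t} (exponential growth at rate −λ₁ ≈ 7.258).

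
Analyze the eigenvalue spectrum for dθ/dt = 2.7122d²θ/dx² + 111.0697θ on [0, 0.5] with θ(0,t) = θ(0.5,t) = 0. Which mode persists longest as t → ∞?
Eigenvalues: λₙ = 2.7122n²π²/0.5² - 111.0697.
First three modes:
  n=1: λ₁ = 2.7122π²/0.5² - 111.0697 ≈ -3.996
  n=2: λ₂ = 10.8488π²/0.5² - 111.0697 ≈ 317.224
  n=3: λ₃ = 24.4098π²/0.5² - 111.0697 ≈ 852.591
Since 2.7122π²/0.5² ≈ 107.073 < 111.0697, λ₁ < 0.
The n=1 mode grows fastest (−λₙ is largest for n=1) → dominates.
Asymptotic: θ ~ c₁ sin(πx/0.5) e^{3.996t} (exponential growth at rate −λ₁ ≈ 3.996).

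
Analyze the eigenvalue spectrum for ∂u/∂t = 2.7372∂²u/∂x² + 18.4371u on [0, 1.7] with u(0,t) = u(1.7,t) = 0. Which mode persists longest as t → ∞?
Eigenvalues: λₙ = 2.7372n²π²/1.7² - 18.4371.
First three modes:
  n=1: λ₁ = 2.7372π²/1.7² - 18.4371 ≈ -9.089
  n=2: λ₂ = 10.9488π²/1.7² - 18.4371 ≈ 18.954
  n=3: λ₃ = 24.6348π²/1.7² - 18.4371 ≈ 65.693
Since 2.7372π²/1.7² ≈ 9.348 < 18.4371, λ₁ < 0.
The n=1 mode grows fastest (−λₙ is largest for n=1) → dominates.
Asymptotic: u ~ c₁ sin(πx/1.7) e^{9.089t} (exponential growth at rate −λ₁ ≈ 9.089).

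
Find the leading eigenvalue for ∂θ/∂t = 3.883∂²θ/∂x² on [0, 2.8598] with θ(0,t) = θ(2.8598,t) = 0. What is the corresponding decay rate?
Eigenvalues: λₙ = 3.883n²π²/2.8598².
First three modes:
  n=1: λ₁ = 3.883π²/2.8598² ≈ 4.686
  n=2: λ₂ = 15.532π²/2.8598² ≈ 18.744 (4× faster decay)
  n=3: λ₃ = 34.947π²/2.8598² ≈ 42.173 (9× faster decay)
As t → ∞, higher modes decay exponentially faster. The n=1 mode dominates: θ ~ c₁ sin(πx/2.8598) e^{-λ₁t}.
Decay rate: λ₁ = 3.883π²/2.8598² ≈ 4.686.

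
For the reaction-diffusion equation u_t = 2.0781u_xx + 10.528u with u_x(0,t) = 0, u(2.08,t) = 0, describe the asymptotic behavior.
u grows unboundedly. Reaction dominates diffusion (r=10.528 > κπ²/(4L²)≈1.19); solution grows exponentially.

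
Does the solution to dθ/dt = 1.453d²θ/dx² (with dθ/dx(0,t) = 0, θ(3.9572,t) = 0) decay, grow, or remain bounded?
θ → 0. Heat escapes through the Dirichlet boundary.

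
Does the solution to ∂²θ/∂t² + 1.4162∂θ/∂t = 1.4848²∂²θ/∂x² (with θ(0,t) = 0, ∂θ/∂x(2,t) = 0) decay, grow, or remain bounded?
θ → 0. Damping (γ=1.4162) dissipates energy; oscillations decay exponentially.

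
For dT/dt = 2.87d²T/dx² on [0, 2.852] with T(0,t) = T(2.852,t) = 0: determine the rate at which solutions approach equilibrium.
Eigenvalues: λₙ = 2.87n²π²/2.852².
First three modes:
  n=1: λ₁ = 2.87π²/2.852² ≈ 3.482
  n=2: λ₂ = 11.48π²/2.852² ≈ 13.93 (4× faster decay)
  n=3: λ₃ = 25.83π²/2.852² ≈ 31.342 (9× faster decay)
As t → ∞, higher modes decay exponentially faster. The n=1 mode dominates: T ~ c₁ sin(πx/2.852) e^{-λ₁t}.
Decay rate: λ₁ = 2.87π²/2.852² ≈ 3.482.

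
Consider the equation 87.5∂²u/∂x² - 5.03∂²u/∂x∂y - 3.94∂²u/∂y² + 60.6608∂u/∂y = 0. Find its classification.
Hyperbolic. (A = 87.5, B = -5.03, C = -3.94 gives B² - 4AC = 1404.3009.)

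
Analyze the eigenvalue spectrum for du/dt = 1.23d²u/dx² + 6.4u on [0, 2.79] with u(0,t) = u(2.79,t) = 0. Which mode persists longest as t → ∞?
Eigenvalues: λₙ = 1.23n²π²/2.79² - 6.4.
First three modes:
  n=1: λ₁ = 1.23π²/2.79² - 6.4 ≈ -4.84
  n=2: λ₂ = 4.92π²/2.79² - 6.4 ≈ -0.162
  n=3: λ₃ = 11.07π²/2.79² - 6.4 ≈ 7.636
Since 1.23π²/2.79² ≈ 1.56 < 6.4, λ₁ < 0.
The n=1 mode grows fastest (−λₙ is largest for n=1) → dominates.
Asymptotic: u ~ c₁ sin(πx/2.79) e^{4.84t} (exponential growth at rate −λ₁ ≈ 4.84).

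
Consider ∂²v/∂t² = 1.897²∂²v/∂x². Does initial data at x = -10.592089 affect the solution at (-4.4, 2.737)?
No. The domain of dependence is [-9.592089, 0.792089], and -10.592089 is outside this interval.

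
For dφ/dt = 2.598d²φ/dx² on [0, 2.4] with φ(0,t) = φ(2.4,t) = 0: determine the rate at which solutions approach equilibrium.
Eigenvalues: λₙ = 2.598n²π²/2.4².
First three modes:
  n=1: λ₁ = 2.598π²/2.4² ≈ 4.452
  n=2: λ₂ = 10.392π²/2.4² ≈ 17.806 (4× faster decay)
  n=3: λ₃ = 23.382π²/2.4² ≈ 40.064 (9× faster decay)
As t → ∞, higher modes decay exponentially faster. The n=1 mode dominates: φ ~ c₁ sin(πx/2.4) e^{-λ₁t}.
Decay rate: λ₁ = 2.598π²/2.4² ≈ 4.452.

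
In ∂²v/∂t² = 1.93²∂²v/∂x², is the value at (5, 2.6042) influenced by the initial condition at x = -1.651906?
No. The domain of dependence is [-0.026106, 10.026106], and -1.651906 is outside this interval.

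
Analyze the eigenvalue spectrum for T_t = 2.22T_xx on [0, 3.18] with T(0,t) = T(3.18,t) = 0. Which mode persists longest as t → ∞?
Eigenvalues: λₙ = 2.22n²π²/3.18².
First three modes:
  n=1: λ₁ = 2.22π²/3.18² ≈ 2.167
  n=2: λ₂ = 8.88π²/3.18² ≈ 8.667 (4× faster decay)
  n=3: λ₃ = 19.98π²/3.18² ≈ 19.5 (9× faster decay)
As t → ∞, higher modes decay exponentially faster. The n=1 mode dominates: T ~ c₁ sin(πx/3.18) e^{-λ₁t}.
Decay rate: λ₁ = 2.22π²/3.18² ≈ 2.167.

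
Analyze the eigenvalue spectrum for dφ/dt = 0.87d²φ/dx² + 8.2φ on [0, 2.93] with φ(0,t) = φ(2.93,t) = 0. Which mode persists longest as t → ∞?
Eigenvalues: λₙ = 0.87n²π²/2.93² - 8.2.
First three modes:
  n=1: λ₁ = 0.87π²/2.93² - 8.2 ≈ -7.2
  n=2: λ₂ = 3.48π²/2.93² - 8.2 ≈ -4.199
  n=3: λ₃ = 7.83π²/2.93² - 8.2 ≈ 0.802
Since 0.87π²/2.93² ≈ 1 < 8.2, λ₁ < 0.
The n=1 mode grows fastest (−λₙ is largest for n=1) → dominates.
Asymptotic: φ ~ c₁ sin(πx/2.93) e^{7.2t} (exponential growth at rate −λ₁ ≈ 7.2).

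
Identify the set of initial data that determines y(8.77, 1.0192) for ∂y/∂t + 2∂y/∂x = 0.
A single point: x = 6.7316. The characteristic through (8.77, 1.0192) is x - 2t = const, so x = 8.77 - 2·1.0192 = 6.7316.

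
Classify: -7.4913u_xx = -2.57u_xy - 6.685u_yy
Rewriting in standard form: -7.4913u_xx + 2.57u_xy + 6.685u_yy = 0. Hyperbolic (discriminant = 206.922262).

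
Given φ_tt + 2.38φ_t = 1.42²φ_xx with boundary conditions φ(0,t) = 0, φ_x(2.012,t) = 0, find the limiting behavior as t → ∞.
φ → 0. Damping (γ=2.38) dissipates energy; oscillations decay exponentially.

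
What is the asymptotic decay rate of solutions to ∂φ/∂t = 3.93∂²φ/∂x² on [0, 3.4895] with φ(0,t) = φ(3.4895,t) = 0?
Eigenvalues: λₙ = 3.93n²π²/3.4895².
First three modes:
  n=1: λ₁ = 3.93π²/3.4895² ≈ 3.185
  n=2: λ₂ = 15.72π²/3.4895² ≈ 12.742 (4× faster decay)
  n=3: λ₃ = 35.37π²/3.4895² ≈ 28.669 (9× faster decay)
As t → ∞, higher modes decay exponentially faster. The n=1 mode dominates: φ ~ c₁ sin(πx/3.4895) e^{-λ₁t}.
Decay rate: λ₁ = 3.93π²/3.4895² ≈ 3.185.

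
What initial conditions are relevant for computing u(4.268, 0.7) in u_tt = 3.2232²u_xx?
Domain of dependence: [2.01176, 6.52424]. Signals travel at speed 3.2232, so data within |x - 4.268| ≤ 3.2232·0.7 = 2.25624 can reach the point.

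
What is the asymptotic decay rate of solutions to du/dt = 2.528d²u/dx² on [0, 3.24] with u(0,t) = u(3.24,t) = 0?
Eigenvalues: λₙ = 2.528n²π²/3.24².
First three modes:
  n=1: λ₁ = 2.528π²/3.24² ≈ 2.377
  n=2: λ₂ = 10.112π²/3.24² ≈ 9.507 (4× faster decay)
  n=3: λ₃ = 22.752π²/3.24² ≈ 21.391 (9× faster decay)
As t → ∞, higher modes decay exponentially faster. The n=1 mode dominates: u ~ c₁ sin(πx/3.24) e^{-λ₁t}.
Decay rate: λ₁ = 2.528π²/3.24² ≈ 2.377.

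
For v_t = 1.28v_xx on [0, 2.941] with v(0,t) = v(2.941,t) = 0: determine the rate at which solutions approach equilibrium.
Eigenvalues: λₙ = 1.28n²π²/2.941².
First three modes:
  n=1: λ₁ = 1.28π²/2.941² ≈ 1.461
  n=2: λ₂ = 5.12π²/2.941² ≈ 5.842 (4× faster decay)
  n=3: λ₃ = 11.52π²/2.941² ≈ 13.145 (9× faster decay)
As t → ∞, higher modes decay exponentially faster. The n=1 mode dominates: v ~ c₁ sin(πx/2.941) e^{-λ₁t}.
Decay rate: λ₁ = 1.28π²/2.941² ≈ 1.461.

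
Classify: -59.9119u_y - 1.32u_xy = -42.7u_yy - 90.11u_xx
Rewriting in standard form: 90.11u_xx - 1.32u_xy + 42.7u_yy - 59.9119u_y = 0. Elliptic (discriminant = -15389.0456).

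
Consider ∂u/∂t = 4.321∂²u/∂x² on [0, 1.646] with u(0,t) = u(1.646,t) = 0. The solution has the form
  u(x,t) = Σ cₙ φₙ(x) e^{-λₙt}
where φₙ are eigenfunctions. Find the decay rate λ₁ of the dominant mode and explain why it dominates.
Eigenvalues: λₙ = 4.321n²π²/1.646².
First three modes:
  n=1: λ₁ = 4.321π²/1.646² ≈ 15.741
  n=2: λ₂ = 17.284π²/1.646² ≈ 62.963 (4× faster decay)
  n=3: λ₃ = 38.889π²/1.646² ≈ 141.666 (9× faster decay)
As t → ∞, higher modes decay exponentially faster. The n=1 mode dominates: u ~ c₁ sin(πx/1.646) e^{-λ₁t}.
Decay rate: λ₁ = 4.321π²/1.646² ≈ 15.741.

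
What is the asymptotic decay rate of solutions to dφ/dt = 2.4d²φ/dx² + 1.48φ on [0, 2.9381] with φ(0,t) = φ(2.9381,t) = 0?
Eigenvalues: λₙ = 2.4n²π²/2.9381² - 1.48.
First three modes:
  n=1: λ₁ = 2.4π²/2.9381² - 1.48 ≈ 1.264
  n=2: λ₂ = 9.6π²/2.9381² - 1.48 ≈ 9.496
  n=3: λ₃ = 21.6π²/2.9381² - 1.48 ≈ 23.216
Since 2.4π²/2.9381² ≈ 2.744 > 1.48, all λₙ > 0.
The n=1 mode decays slowest → dominates as t → ∞.
Asymptotic: φ ~ c₁ sin(πx/2.9381) e^{-λ₁t} with decay rate λ₁ ≈ 1.264.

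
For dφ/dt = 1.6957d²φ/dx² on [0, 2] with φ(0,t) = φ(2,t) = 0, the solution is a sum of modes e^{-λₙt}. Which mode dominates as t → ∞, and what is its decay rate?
Eigenvalues: λₙ = 1.6957n²π²/2².
First three modes:
  n=1: λ₁ = 1.6957π²/2² ≈ 4.184
  n=2: λ₂ = 6.7828π²/2² ≈ 16.736 (4× faster decay)
  n=3: λ₃ = 15.2613π²/2² ≈ 37.656 (9× faster decay)
As t → ∞, higher modes decay exponentially faster. The n=1 mode dominates: φ ~ c₁ sin(πx/2) e^{-λ₁t}.
Decay rate: λ₁ = 1.6957π²/2² ≈ 4.184.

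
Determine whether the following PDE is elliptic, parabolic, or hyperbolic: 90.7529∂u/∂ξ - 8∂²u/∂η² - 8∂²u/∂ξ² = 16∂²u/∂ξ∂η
Rewriting in standard form: -8∂²u/∂ξ² - 16∂²u/∂ξ∂η - 8∂²u/∂η² + 90.7529∂u/∂ξ = 0. Coefficients: A = -8, B = -16, C = -8. B² - 4AC = 0, which is zero, so the equation is parabolic.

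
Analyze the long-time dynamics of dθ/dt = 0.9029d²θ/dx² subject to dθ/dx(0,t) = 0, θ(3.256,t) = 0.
Long-time behavior: θ → 0. Heat escapes through the Dirichlet boundary.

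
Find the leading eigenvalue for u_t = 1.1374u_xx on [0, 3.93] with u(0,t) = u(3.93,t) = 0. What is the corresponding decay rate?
Eigenvalues: λₙ = 1.1374n²π²/3.93².
First three modes:
  n=1: λ₁ = 1.1374π²/3.93² ≈ 0.727
  n=2: λ₂ = 4.5496π²/3.93² ≈ 2.907 (4× faster decay)
  n=3: λ₃ = 10.2366π²/3.93² ≈ 6.541 (9× faster decay)
As t → ∞, higher modes decay exponentially faster. The n=1 mode dominates: u ~ c₁ sin(πx/3.93) e^{-λ₁t}.
Decay rate: λ₁ = 1.1374π²/3.93² ≈ 0.727.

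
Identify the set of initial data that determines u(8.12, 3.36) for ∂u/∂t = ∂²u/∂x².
The entire real line. The heat equation has infinite propagation speed: any initial disturbance instantly affects all points (though exponentially small far away).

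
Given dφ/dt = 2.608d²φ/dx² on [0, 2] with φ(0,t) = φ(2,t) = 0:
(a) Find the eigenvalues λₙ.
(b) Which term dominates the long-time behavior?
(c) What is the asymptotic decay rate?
Eigenvalues: λₙ = 2.608n²π²/2².
First three modes:
  n=1: λ₁ = 2.608π²/2² ≈ 6.435
  n=2: λ₂ = 10.432π²/2² ≈ 25.74 (4× faster decay)
  n=3: λ₃ = 23.472π²/2² ≈ 57.915 (9× faster decay)
As t → ∞, higher modes decay exponentially faster. The n=1 mode dominates: φ ~ c₁ sin(πx/2) e^{-λ₁t}.
Decay rate: λ₁ = 2.608π²/2² ≈ 6.435.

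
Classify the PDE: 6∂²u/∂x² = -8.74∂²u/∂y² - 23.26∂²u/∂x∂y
Rewriting in standard form: 6∂²u/∂x² + 23.26∂²u/∂x∂y + 8.74∂²u/∂y² = 0. A = 6, B = 23.26, C = 8.74. Discriminant B² - 4AC = 331.2676. Since 331.2676 > 0, hyperbolic.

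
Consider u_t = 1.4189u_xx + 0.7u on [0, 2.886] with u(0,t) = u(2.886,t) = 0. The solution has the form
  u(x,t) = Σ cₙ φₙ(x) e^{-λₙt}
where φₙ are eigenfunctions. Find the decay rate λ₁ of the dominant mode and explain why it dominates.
Eigenvalues: λₙ = 1.4189n²π²/2.886² - 0.7.
First three modes:
  n=1: λ₁ = 1.4189π²/2.886² - 0.7 ≈ 0.981
  n=2: λ₂ = 5.6756π²/2.886² - 0.7 ≈ 6.025
  n=3: λ₃ = 12.7701π²/2.886² - 0.7 ≈ 14.432
Since 1.4189π²/2.886² ≈ 1.681 > 0.7, all λₙ > 0.
The n=1 mode decays slowest → dominates as t → ∞.
Asymptotic: u ~ c₁ sin(πx/2.886) e^{-λ₁t} with decay rate λ₁ ≈ 0.981.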